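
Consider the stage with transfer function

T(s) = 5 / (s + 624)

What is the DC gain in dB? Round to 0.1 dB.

-41.9 dB

T(0) = 5 / 624 ≈ 0.0080128
20 log₁₀(0.0080128) ≈ -41.92 dB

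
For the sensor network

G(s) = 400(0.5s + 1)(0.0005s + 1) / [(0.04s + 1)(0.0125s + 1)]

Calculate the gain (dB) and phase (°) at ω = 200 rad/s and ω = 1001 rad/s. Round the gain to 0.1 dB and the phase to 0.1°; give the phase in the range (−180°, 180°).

ω = 200: 65.4 dB, -55.9°; ω = 1001: 53.0 dB, -57.5°

At ω = 200 rad/s:
zero (1 + j200·0.5) = 1 + j100 → |·| ≈ 100, ∠ ≈ 89.43°
zero (1 + j200·0.0005) = 1 + j0.1 → |·| ≈ 1.005, ∠ ≈ 5.71°
pole (1 + j200·0.04) = 1 + j8 → |·| ≈ 8.0623, ∠ ≈ 82.87°
pole (1 + j200·0.0125) = 1 + j2.5 → |·| ≈ 2.6926, ∠ ≈ 68.20°
|G| = 400 · 100 · 1.005 / (8.0623 · 2.6926) ≈ 1851.8
Gain = 20 log₁₀(1851.8) ≈ 65.35 dB
∠G = (89.43° + 5.71°) − (82.87° + 68.20°) = -55.93°

At ω = 1001 rad/s:
zero (1 + j1001·0.5) = 1 + j500.5 → |·| ≈ 500.5, ∠ ≈ 89.89°
zero (1 + j1001·0.0005) = 1 + j0.5005 → |·| ≈ 1.1183, ∠ ≈ 26.59°
pole (1 + j1001·0.04) = 1 + j40.04 → |·| ≈ 40.052, ∠ ≈ 88.57°
pole (1 + j1001·0.0125) = 1 + j12.5125 → |·| ≈ 12.552, ∠ ≈ 85.43°
|G| = 400 · 500.5 · 1.1183 / (40.052 · 12.552) ≈ 445.33
Gain = 20 log₁₀(445.33) ≈ 52.97 dB
∠G = (89.89° + 26.59°) − (88.57° + 85.43°) = -57.52°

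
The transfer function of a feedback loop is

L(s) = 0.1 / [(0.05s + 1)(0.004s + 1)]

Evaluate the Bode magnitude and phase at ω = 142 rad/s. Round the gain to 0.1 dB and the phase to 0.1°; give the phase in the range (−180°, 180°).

At ω = 142 rad/s:
pole (1 + j142·0.05) = 1 + j7.1 → |·| ≈ 7.1701, ∠ ≈ 81.98°
pole (1 + j142·0.004) = 1 + j0.568 → |·| ≈ 1.1501, ∠ ≈ 29.60°
|L| = 0.1 · 1 / (7.1701 · 1.1501) ≈ 0.012127
Gain = 20 log₁₀(0.012127) ≈ -38.32 dB
∠L = (0°) − (81.98° + 29.60°) = -111.58°

-38.3 dB, -111.6°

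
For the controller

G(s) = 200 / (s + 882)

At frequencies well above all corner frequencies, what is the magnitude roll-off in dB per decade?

Each pole contributes −20 dB/decade at high frequency; each zero contributes +20 dB/decade.
Net: 0 zero(s) − 1 pole(s) → -20 dB/decade.

-20 dB/decade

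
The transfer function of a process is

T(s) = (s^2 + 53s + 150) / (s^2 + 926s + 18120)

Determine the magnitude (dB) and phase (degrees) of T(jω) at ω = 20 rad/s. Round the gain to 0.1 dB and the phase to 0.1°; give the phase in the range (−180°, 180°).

-27.4 dB, 57.0°

Substitute s = j20:
Numerator: (j20)^2 + 53(j20) + 150 = -250 + j1060
Denominator: (j20)^2 + 926(j20) + 18120 = 17720 + j18520
|N| = √(250² + 1060²) ≈ 1089.1, ∠N ≈ 103.27°
|D| = √(17720² + 18520²) ≈ 25632, ∠D ≈ 46.26°
|T| = 1089.1 / 25632 ≈ 0.04249
Gain = 20 log₁₀(0.04249) ≈ -27.43 dB
∠T = 103.27° − 46.26° = 57.01°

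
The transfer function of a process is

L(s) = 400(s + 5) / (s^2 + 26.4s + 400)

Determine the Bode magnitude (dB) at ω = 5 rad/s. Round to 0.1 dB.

At s = jω = j5:
zero (s+5): 5 + j5 → |·| = √(5²+5²) = √50 ≈ 7.0711, ∠ = arctan(5/5) ≈ 45.00°
quadratic: (j5)² + 26.4·j5 + 400 = 375 + j132 → |·| ≈ 397.55, ∠ ≈ 19.39°
|L| = 400 · 7.0711 / 397.55 ≈ 7.1147
Gain = 20 log₁₀(7.1147) ≈ 17.04 dB

17.0 dB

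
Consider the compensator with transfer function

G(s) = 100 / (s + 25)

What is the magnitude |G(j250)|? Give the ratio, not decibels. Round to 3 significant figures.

0.398

Substitute s = j250:
Numerator: 100 = 100 + j0
Denominator: (j250) + 25 = 25 + j250
|N| = √(100² + 0²) ≈ 100, ∠N ≈ 0.00°
|D| = √(25² + 250²) ≈ 251.25, ∠D ≈ 84.29°
|G| = 100 / 251.25 ≈ 0.39801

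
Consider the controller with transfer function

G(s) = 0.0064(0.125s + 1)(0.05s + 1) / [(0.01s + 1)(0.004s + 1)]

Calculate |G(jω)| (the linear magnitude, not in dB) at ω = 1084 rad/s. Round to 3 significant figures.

0.970

At ω = 1084 rad/s:
zero (1 + j1084·0.125) = 1 + j135.5 → |·| ≈ 135.5, ∠ ≈ 89.58°
zero (1 + j1084·0.05) = 1 + j54.2 → |·| ≈ 54.209, ∠ ≈ 88.94°
pole (1 + j1084·0.01) = 1 + j10.84 → |·| ≈ 10.886, ∠ ≈ 84.73°
pole (1 + j1084·0.004) = 1 + j4.336 → |·| ≈ 4.4498, ∠ ≈ 77.01°
|G| = 0.0064 · 135.5 · 54.209 / (10.886 · 4.4498) ≈ 0.97047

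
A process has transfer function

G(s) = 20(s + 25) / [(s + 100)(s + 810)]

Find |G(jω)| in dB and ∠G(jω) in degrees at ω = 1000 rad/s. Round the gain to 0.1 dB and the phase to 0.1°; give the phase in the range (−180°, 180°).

-36.2 dB, -46.7°

At s = jω = j1000:
zero (s+25): 25 + j1000 → |·| = √(25²+1000²) = √1000625 ≈ 1000.3, ∠ = arctan(1000/25) ≈ 88.57°
pole (s+100): 100 + j1000 → |·| = √(100²+1000²) = √1010000 ≈ 1005, ∠ = arctan(1000/100) ≈ 84.29°
pole (s+810): 810 + j1000 → |·| = √(810²+1000²) = √1656100 ≈ 1286.9, ∠ = arctan(1000/810) ≈ 50.99°
|G| = 20 · 1000.3 / 1.2933e+06 ≈ 0.015469
Gain = 20 log₁₀(0.015469) ≈ -36.21 dB
∠G = 88.57° − 135.28° = -46.71°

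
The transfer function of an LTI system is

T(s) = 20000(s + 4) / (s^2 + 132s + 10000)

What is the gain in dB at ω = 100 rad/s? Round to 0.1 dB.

43.6 dB

At s = jω = j100:
zero (s+4): 4 + j100 → |·| = √(4²+100²) = √10016 ≈ 100.08, ∠ = arctan(100/4) ≈ 87.71°
quadratic: (j100)² + 132·j100 + 10000 = 0 + j13200 → |·| ≈ 13200, ∠ ≈ 90.00°
|T| = 20000 · 100.08 / 13200 ≈ 151.64
Gain = 20 log₁₀(151.64) ≈ 43.62 dB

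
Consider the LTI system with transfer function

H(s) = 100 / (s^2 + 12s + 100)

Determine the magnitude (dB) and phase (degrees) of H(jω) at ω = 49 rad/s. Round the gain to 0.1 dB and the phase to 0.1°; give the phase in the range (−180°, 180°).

-27.5 dB, -165.7°

At s = jω = j49:
quadratic: (j49)² + 12·j49 + 100 = -2301 + j588 → |·| ≈ 2374.9, ∠ ≈ 165.67°
|H| = 100 / 2374.9 ≈ 0.042107
Gain = 20 log₁₀(0.042107) ≈ -27.51 dB
∠H = 0.00° − 165.67° = -165.67°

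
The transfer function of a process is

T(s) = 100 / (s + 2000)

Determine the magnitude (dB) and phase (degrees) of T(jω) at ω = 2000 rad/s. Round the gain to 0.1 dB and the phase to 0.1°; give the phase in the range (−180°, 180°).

-29.0 dB, -45.0°

Substitute s = j2000:
Numerator: 100 = 100 + j0
Denominator: (j2000) + 2000 = 2000 + j2000
|N| = √(100² + 0²) ≈ 100, ∠N ≈ 0.00°
|D| = √(2000² + 2000²) ≈ 2828.4, ∠D ≈ 45.00°
|T| = 100 / 2828.4 ≈ 0.035356
Gain = 20 log₁₀(0.035356) ≈ -29.03 dB
∠T = 0.00° − 45.00° = -45.00°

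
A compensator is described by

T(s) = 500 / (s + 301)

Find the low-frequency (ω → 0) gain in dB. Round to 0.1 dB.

4.4 dB

T(0) = 500 / 301 ≈ 1.6611
20 log₁₀(1.6611) ≈ 4.41 dB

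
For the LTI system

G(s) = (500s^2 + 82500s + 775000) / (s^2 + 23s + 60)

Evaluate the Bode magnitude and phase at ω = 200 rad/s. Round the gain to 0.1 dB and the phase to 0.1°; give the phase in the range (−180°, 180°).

Substitute s = j200:
Numerator: 500(j200)^2 + 82500(j200) + 775000 = -19225000 + j16500000
Denominator: (j200)^2 + 23(j200) + 60 = -39940 + j4600
|N| = √(19225000² + 16500000²) ≈ 2.5335e+07, ∠N ≈ 139.36°
|D| = √(39940² + 4600²) ≈ 40204, ∠D ≈ 173.43°
|G| = 2.5335e+07 / 40204 ≈ 630.16
Gain = 20 log₁₀(630.16) ≈ 55.99 dB
∠G = 139.36° − 173.43° = -34.07°

56.0 dB, -34.1°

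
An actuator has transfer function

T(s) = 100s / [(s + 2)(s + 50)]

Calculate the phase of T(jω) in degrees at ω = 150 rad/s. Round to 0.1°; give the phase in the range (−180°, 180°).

-70.8°

At s = jω = j150:
zero at origin: s = j150 → |·| = 150, ∠ = 90.00°
pole (s+2): 2 + j150 → |·| = √(2²+150²) = √22504 ≈ 150.01, ∠ = arctan(150/2) ≈ 89.24°
pole (s+50): 50 + j150 → |·| = √(50²+150²) = √25000 ≈ 158.11, ∠ = arctan(150/50) ≈ 71.57°
∠T = 90.00° − 160.81° = -70.81°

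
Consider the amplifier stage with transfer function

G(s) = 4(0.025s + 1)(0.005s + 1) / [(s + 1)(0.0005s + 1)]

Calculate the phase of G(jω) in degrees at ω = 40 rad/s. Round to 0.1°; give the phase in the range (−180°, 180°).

At ω = 40 rad/s:
zero (1 + j40·0.025) = 1 + j1 → |·| ≈ 1.4142, ∠ ≈ 45.00°
zero (1 + j40·0.005) = 1 + j0.2 → |·| ≈ 1.0198, ∠ ≈ 11.31°
pole (1 + j40·1) = 1 + j40 → |·| ≈ 40.012, ∠ ≈ 88.57°
pole (1 + j40·0.0005) = 1 + j0.02 → |·| ≈ 1.0002, ∠ ≈ 1.15°
∠G = (45.00° + 11.31°) − (88.57° + 1.15°) = -33.41°

-33.4°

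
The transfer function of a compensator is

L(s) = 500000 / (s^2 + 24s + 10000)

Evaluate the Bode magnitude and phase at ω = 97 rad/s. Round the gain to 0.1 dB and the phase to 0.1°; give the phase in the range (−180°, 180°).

46.4 dB, -75.8°

At s = jω = j97:
quadratic: (j97)² + 24·j97 + 10000 = 591 + j2328 → |·| ≈ 2401.8, ∠ ≈ 75.76°
|L| = 500000 / 2401.8 ≈ 208.18
Gain = 20 log₁₀(208.18) ≈ 46.37 dB
∠L = 0.00° − 75.76° = -75.76°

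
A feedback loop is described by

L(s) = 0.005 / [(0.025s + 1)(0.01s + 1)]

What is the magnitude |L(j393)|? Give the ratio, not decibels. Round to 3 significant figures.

0.000125

At ω = 393 rad/s:
pole (1 + j393·0.025) = 1 + j9.825 → |·| ≈ 9.8758, ∠ ≈ 84.19°
pole (1 + j393·0.01) = 1 + j3.93 → |·| ≈ 4.0552, ∠ ≈ 75.72°
|L| = 0.005 · 1 / (9.8758 · 4.0552) ≈ 0.00012485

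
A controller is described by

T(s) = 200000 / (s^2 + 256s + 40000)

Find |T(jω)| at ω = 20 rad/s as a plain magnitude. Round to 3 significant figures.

5.01

At s = jω = j20:
quadratic: (j20)² + 256·j20 + 40000 = 39600 + j5120 → |·| ≈ 39930, ∠ ≈ 7.37°
|T| = 200000 / 39930 ≈ 5.0088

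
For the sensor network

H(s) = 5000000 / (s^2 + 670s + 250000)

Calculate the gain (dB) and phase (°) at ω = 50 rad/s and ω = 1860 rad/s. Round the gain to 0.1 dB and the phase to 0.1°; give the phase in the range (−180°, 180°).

ω = 50: 26.0 dB, -7.7°; ω = 1860: 3.2 dB, -158.8°

At s = jω = j50:
quadratic: (j50)² + 670·j50 + 250000 = 247500 + j33500 → |·| ≈ 2.4976e+05, ∠ ≈ 7.71°
|H| = 5000000 / 2.4976e+05 ≈ 20.019
Gain = 20 log₁₀(20.019) ≈ 26.03 dB
∠H = 0.00° − 7.71° = -7.71°

At s = jω = j1860:
quadratic: (j1860)² + 670·j1860 + 250000 = -3209600 + j1246200 → |·| ≈ 3.443e+06, ∠ ≈ 158.78°
|H| = 5000000 / 3.443e+06 ≈ 1.4522
Gain = 20 log₁₀(1.4522) ≈ 3.24 dB
∠H = 0.00° − 158.78° = -158.78°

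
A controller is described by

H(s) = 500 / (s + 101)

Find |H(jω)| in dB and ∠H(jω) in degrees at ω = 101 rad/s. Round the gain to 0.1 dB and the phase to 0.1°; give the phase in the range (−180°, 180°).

Substitute s = j101:
Numerator: 500 = 500 + j0
Denominator: (j101) + 101 = 101 + j101
|N| = √(500² + 0²) ≈ 500, ∠N ≈ 0.00°
|D| = √(101² + 101²) ≈ 142.84, ∠D ≈ 45.00°
|H| = 500 / 142.84 ≈ 3.5004
Gain = 20 log₁₀(3.5004) ≈ 10.88 dB
∠H = 0.00° − 45.00° = -45.00°

10.9 dB, -45.0°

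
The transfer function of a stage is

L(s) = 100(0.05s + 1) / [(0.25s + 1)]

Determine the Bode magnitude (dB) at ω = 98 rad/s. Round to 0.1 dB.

26.2 dB

At ω = 98 rad/s:
zero (1 + j98·0.05) = 1 + j4.9 → |·| ≈ 5.001, ∠ ≈ 78.47°
pole (1 + j98·0.25) = 1 + j24.5 → |·| ≈ 24.52, ∠ ≈ 87.66°
|L| = 100 · 5.001 / (24.52) ≈ 20.396
Gain = 20 log₁₀(20.396) ≈ 26.19 dB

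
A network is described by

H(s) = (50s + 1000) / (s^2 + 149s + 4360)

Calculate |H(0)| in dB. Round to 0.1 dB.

-12.8 dB

H(0) = 1000 / 4360 ≈ 0.22936
20 log₁₀(0.22936) ≈ -12.79 dB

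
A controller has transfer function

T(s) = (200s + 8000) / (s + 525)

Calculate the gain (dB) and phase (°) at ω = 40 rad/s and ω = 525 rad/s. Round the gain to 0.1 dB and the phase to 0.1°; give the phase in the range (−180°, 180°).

ω = 40: 26.6 dB, 40.6°; ω = 525: 43.0 dB, 40.6°

Substitute s = j40:
Numerator: 200(j40) + 8000 = 8000 + j8000
Denominator: (j40) + 525 = 525 + j40
|N| = √(8000² + 8000²) ≈ 11314, ∠N ≈ 45.00°
|D| = √(525² + 40²) ≈ 526.52, ∠D ≈ 4.36°
|T| = 11314 / 526.52 ≈ 21.488
Gain = 20 log₁₀(21.488) ≈ 26.64 dB
∠T = 45.00° − 4.36° = 40.64°

Substitute s = j525:
Numerator: 200(j525) + 8000 = 8000 + j105000
Denominator: (j525) + 525 = 525 + j525
|N| = √(8000² + 105000²) ≈ 1.053e+05, ∠N ≈ 85.64°
|D| = √(525² + 525²) ≈ 742.46, ∠D ≈ 45.00°
|T| = 1.053e+05 / 742.46 ≈ 141.83
Gain = 20 log₁₀(141.83) ≈ 43.04 dB
∠T = 85.64° − 45.00° = 40.64°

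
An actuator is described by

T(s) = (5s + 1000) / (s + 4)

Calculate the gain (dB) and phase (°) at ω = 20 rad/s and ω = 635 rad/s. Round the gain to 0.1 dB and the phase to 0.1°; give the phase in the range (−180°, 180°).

ω = 20: 33.9 dB, -73.0°; ω = 635: 14.4 dB, -17.1°

Substitute s = j20:
Numerator: 5(j20) + 1000 = 1000 + j100
Denominator: (j20) + 4 = 4 + j20
|N| = √(1000² + 100²) ≈ 1005, ∠N ≈ 5.71°
|D| = √(4² + 20²) ≈ 20.396, ∠D ≈ 78.69°
|T| = 1005 / 20.396 ≈ 49.274
Gain = 20 log₁₀(49.274) ≈ 33.85 dB
∠T = 5.71° − 78.69° = -72.98°

Substitute s = j635:
Numerator: 5(j635) + 1000 = 1000 + j3175
Denominator: (j635) + 4 = 4 + j635
|N| = √(1000² + 3175²) ≈ 3328.8, ∠N ≈ 72.52°
|D| = √(4² + 635²) ≈ 635.01, ∠D ≈ 89.64°
|T| = 3328.8 / 635.01 ≈ 5.2421
Gain = 20 log₁₀(5.2421) ≈ 14.39 dB
∠T = 72.52° − 89.64° = -17.12°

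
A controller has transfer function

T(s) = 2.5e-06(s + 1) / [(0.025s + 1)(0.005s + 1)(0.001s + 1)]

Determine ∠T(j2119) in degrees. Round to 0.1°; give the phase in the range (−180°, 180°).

At ω = 2119 rad/s:
zero (1 + j2119·1) = 1 + j2119 → |·| ≈ 2119, ∠ ≈ 89.97°
pole (1 + j2119·0.025) = 1 + j52.975 → |·| ≈ 52.984, ∠ ≈ 88.92°
pole (1 + j2119·0.005) = 1 + j10.595 → |·| ≈ 10.642, ∠ ≈ 84.61°
pole (1 + j2119·0.001) = 1 + j2.119 → |·| ≈ 2.3431, ∠ ≈ 64.74°
∠T = (89.97°) − (88.92° + 84.61° + 64.74°) = -148.30°

-148.3°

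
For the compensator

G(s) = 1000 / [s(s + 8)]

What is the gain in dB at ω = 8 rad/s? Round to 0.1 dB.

At s = jω = j8:
pole (s+8): 8 + j8 → |·| = √(8²+8²) = √128 ≈ 11.314, ∠ = arctan(8/8) ≈ 45.00°
pole at origin: |s| = 8, ∠ = 90.00° (in denominator)
|G| = 1000 / 90.512 ≈ 11.048
Gain = 20 log₁₀(11.048) ≈ 20.87 dB

20.9 dB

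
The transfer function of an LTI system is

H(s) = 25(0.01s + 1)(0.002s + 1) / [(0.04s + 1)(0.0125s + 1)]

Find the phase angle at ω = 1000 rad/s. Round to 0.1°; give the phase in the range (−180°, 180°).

At ω = 1000 rad/s:
zero (1 + j1000·0.01) = 1 + j10 → |·| ≈ 10.05, ∠ ≈ 84.29°
zero (1 + j1000·0.002) = 1 + j2 → |·| ≈ 2.2361, ∠ ≈ 63.43°
pole (1 + j1000·0.04) = 1 + j40 → |·| ≈ 40.012, ∠ ≈ 88.57°
pole (1 + j1000·0.0125) = 1 + j12.5 → |·| ≈ 12.54, ∠ ≈ 85.43°
∠H = (84.29° + 63.43°) − (88.57° + 85.43°) = -26.28°

-26.3°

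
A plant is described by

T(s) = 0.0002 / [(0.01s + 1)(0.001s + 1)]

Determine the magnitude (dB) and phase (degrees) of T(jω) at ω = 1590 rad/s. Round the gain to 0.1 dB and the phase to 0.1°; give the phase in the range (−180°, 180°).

-103.5 dB, -144.2°

At ω = 1590 rad/s:
pole (1 + j1590·0.01) = 1 + j15.9 → |·| ≈ 15.931, ∠ ≈ 86.40°
pole (1 + j1590·0.001) = 1 + j1.59 → |·| ≈ 1.8783, ∠ ≈ 57.83°
|T| = 0.0002 · 1 / (15.931 · 1.8783) ≈ 6.6838e-06
Gain = 20 log₁₀(6.6838e-06) ≈ -103.50 dB
∠T = (0°) − (86.40° + 57.83°) = -144.23°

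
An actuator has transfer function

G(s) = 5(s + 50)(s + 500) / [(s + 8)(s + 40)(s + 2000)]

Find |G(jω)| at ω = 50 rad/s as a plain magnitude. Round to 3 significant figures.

0.0274

At s = jω = j50:
zero (s+50): 50 + j50 → |·| = √(50²+50²) = √5000 ≈ 70.711, ∠ = arctan(50/50) ≈ 45.00°
zero (s+500): 500 + j50 → |·| = √(500²+50²) = √252500 ≈ 502.49, ∠ = arctan(50/500) ≈ 5.71°
pole (s+8): 8 + j50 → |·| = √(8²+50²) = √2564 ≈ 50.636, ∠ = arctan(50/8) ≈ 80.91°
pole (s+40): 40 + j50 → |·| = √(40²+50²) = √4100 ≈ 64.031, ∠ = arctan(50/40) ≈ 51.34°
pole (s+2000): 2000 + j50 → |·| = √(2000²+50²) = √4002500 ≈ 2000.6, ∠ = arctan(50/2000) ≈ 1.43°
|G| = 5 · 35532 / 6.4865e+06 ≈ 0.027389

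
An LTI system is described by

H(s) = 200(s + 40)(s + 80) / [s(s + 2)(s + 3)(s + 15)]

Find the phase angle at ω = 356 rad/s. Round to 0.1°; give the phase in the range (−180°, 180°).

At s = jω = j356:
zero (s+40): 40 + j356 → |·| = √(40²+356²) = √128336 ≈ 358.24, ∠ = arctan(356/40) ≈ 83.59°
zero (s+80): 80 + j356 → |·| = √(80²+356²) = √133136 ≈ 364.88, ∠ = arctan(356/80) ≈ 77.33°
pole (s+2): 2 + j356 → |·| = √(2²+356²) = √126740 ≈ 356.01, ∠ = arctan(356/2) ≈ 89.68°
pole (s+3): 3 + j356 → |·| = √(3²+356²) = √126745 ≈ 356.01, ∠ = arctan(356/3) ≈ 89.52°
pole (s+15): 15 + j356 → |·| = √(15²+356²) = √126961 ≈ 356.32, ∠ = arctan(356/15) ≈ 87.59°
pole at origin: |s| = 356, ∠ = 90.00° (in denominator)
∠H = 160.92° − 356.79° = -195.87° ≡ 164.13° (principal value)

164.1°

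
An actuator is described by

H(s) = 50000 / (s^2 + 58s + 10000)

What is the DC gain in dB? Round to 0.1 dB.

H(0) = 50000 / 10000 = 5
20 log₁₀(5) ≈ 13.98 dB

14.0 dB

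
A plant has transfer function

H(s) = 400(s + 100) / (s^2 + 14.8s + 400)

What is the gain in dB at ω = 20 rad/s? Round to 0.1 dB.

42.8 dB

At s = jω = j20:
zero (s+100): 100 + j20 → |·| = √(100²+20²) = √10400 ≈ 101.98, ∠ = arctan(20/100) ≈ 11.31°
quadratic: (j20)² + 14.8·j20 + 400 = 0 + j296 → |·| ≈ 296, ∠ ≈ 90.00°
|H| = 400 · 101.98 / 296 ≈ 137.81
Gain = 20 log₁₀(137.81) ≈ 42.79 dB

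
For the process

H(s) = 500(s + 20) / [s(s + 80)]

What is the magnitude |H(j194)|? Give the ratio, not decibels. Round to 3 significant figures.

2.40

At s = jω = j194:
zero (s+20): 20 + j194 → |·| = √(20²+194²) = √38036 ≈ 195.03, ∠ = arctan(194/20) ≈ 84.11°
pole (s+80): 80 + j194 → |·| = √(80²+194²) = √44036 ≈ 209.85, ∠ = arctan(194/80) ≈ 67.59°
pole at origin: |s| = 194, ∠ = 90.00° (in denominator)
|H| = 500 · 195.03 / 40711 ≈ 2.3953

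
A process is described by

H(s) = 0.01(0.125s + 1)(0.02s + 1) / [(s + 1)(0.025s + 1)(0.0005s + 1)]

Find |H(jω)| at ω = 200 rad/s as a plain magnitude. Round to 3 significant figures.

0.00101

At ω = 200 rad/s:
zero (1 + j200·0.125) = 1 + j25 → |·| ≈ 25.02, ∠ ≈ 87.71°
zero (1 + j200·0.02) = 1 + j4 → |·| ≈ 4.1231, ∠ ≈ 75.96°
pole (1 + j200·1) = 1 + j200 → |·| ≈ 200, ∠ ≈ 89.71°
pole (1 + j200·0.025) = 1 + j5 → |·| ≈ 5.099, ∠ ≈ 78.69°
pole (1 + j200·0.0005) = 1 + j0.1 → |·| ≈ 1.005, ∠ ≈ 5.71°
|H| = 0.01 · 25.02 · 4.1231 / (200 · 5.099 · 1.005) ≈ 0.0010065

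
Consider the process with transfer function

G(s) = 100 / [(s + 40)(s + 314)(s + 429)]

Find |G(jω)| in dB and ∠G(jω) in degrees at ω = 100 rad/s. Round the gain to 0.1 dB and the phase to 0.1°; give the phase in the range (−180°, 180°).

At s = jω = j100:
pole (s+40): 40 + j100 → |·| = √(40²+100²) = √11600 ≈ 107.7, ∠ = arctan(100/40) ≈ 68.20°
pole (s+314): 314 + j100 → |·| = √(314²+100²) = √108596 ≈ 329.54, ∠ = arctan(100/314) ≈ 17.67°
pole (s+429): 429 + j100 → |·| = √(429²+100²) = √194041 ≈ 440.5, ∠ = arctan(100/429) ≈ 13.12°
|G| = 100 / 1.5634e+07 ≈ 6.3963e-06
Gain = 20 log₁₀(6.3963e-06) ≈ -103.88 dB
∠G = 0.00° − 98.99° = -98.99°

-103.9 dB, -99.0°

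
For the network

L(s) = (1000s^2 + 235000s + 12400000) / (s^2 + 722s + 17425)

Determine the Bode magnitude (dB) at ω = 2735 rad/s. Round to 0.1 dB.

59.7 dB

Substitute s = j2735:
Numerator: 1000(j2735)^2 + 235000(j2735) + 12400000 = -7467825000 + j642725000
Denominator: (j2735)^2 + 722(j2735) + 17425 = -7462800 + j1974670
|N| = √(7467825000² + 642725000²) ≈ 7.4954e+09, ∠N ≈ 175.08°
|D| = √(7462800² + 1974670²) ≈ 7.7196e+06, ∠D ≈ 165.18°
|L| = 7.4954e+09 / 7.7196e+06 ≈ 970.96
Gain = 20 log₁₀(970.96) ≈ 59.74 dB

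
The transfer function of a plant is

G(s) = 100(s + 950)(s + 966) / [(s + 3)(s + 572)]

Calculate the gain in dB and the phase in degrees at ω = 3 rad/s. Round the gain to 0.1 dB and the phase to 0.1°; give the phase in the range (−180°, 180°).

91.6 dB, -44.9°

At s = jω = j3:
zero (s+950): 950 + j3 → |·| = √(950²+3²) = √902509 ≈ 950, ∠ = arctan(3/950) ≈ 0.18°
zero (s+966): 966 + j3 → |·| = √(966²+3²) = √933165 ≈ 966, ∠ = arctan(3/966) ≈ 0.18°
pole (s+3): 3 + j3 → |·| = √(3²+3²) = √18 ≈ 4.2426, ∠ = arctan(3/3) ≈ 45.00°
pole (s+572): 572 + j3 → |·| = √(572²+3²) = √327193 ≈ 572.01, ∠ = arctan(3/572) ≈ 0.30°
|G| = 100 · 9.177e+05 / 2426.8 ≈ 37815
Gain = 20 log₁₀(37815) ≈ 91.55 dB
∠G = 0.36° − 45.30° = -44.94°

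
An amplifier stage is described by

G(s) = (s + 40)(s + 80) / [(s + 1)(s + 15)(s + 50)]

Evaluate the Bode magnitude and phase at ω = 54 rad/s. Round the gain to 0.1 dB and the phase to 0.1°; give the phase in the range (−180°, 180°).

At s = jω = j54:
zero (s+40): 40 + j54 → |·| = √(40²+54²) = √4516 ≈ 67.201, ∠ = arctan(54/40) ≈ 53.47°
zero (s+80): 80 + j54 → |·| = √(80²+54²) = √9316 ≈ 96.519, ∠ = arctan(54/80) ≈ 34.02°
pole (s+1): 1 + j54 → |·| = √(1²+54²) = √2917 ≈ 54.009, ∠ = arctan(54/1) ≈ 88.94°
pole (s+15): 15 + j54 → |·| = √(15²+54²) = √3141 ≈ 56.045, ∠ = arctan(54/15) ≈ 74.48°
pole (s+50): 50 + j54 → |·| = √(50²+54²) = √5416 ≈ 73.593, ∠ = arctan(54/50) ≈ 47.20°
|G| = 1 · 6486.2 / 2.2276e+05 ≈ 0.029117
Gain = 20 log₁₀(0.029117) ≈ -30.72 dB
∠G = 87.49° − 210.62° = -123.13°

-30.7 dB, -123.1°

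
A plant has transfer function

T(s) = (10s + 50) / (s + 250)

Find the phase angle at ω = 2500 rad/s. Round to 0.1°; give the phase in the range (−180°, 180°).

5.6°

Substitute s = j2500:
Numerator: 10(j2500) + 50 = 50 + j25000
Denominator: (j2500) + 250 = 250 + j2500
|N| = √(50² + 25000²) ≈ 25000, ∠N ≈ 89.89°
|D| = √(250² + 2500²) ≈ 2512.5, ∠D ≈ 84.29°
∠T = 89.89° − 84.29° = 5.60°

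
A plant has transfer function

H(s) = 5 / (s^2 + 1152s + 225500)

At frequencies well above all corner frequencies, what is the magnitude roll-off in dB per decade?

-40 dB/decade

Each pole contributes −20 dB/decade at high frequency; each zero contributes +20 dB/decade.
Net: 0 zero(s) − 2 pole(s) → -40 dB/decade.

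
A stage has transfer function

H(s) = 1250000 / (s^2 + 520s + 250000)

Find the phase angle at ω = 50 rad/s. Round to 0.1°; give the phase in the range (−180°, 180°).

At s = jω = j50:
quadratic: (j50)² + 520·j50 + 250000 = 247500 + j26000 → |·| ≈ 2.4886e+05, ∠ ≈ 6.00°
∠H = 0.00° − 6.00° = -6.00°

-6.0°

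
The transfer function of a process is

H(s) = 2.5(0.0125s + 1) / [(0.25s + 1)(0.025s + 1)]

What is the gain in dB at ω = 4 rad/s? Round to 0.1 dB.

At ω = 4 rad/s:
zero (1 + j4·0.0125) = 1 + j0.05 → |·| ≈ 1.0012, ∠ ≈ 2.86°
pole (1 + j4·0.25) = 1 + j1 → |·| ≈ 1.4142, ∠ ≈ 45.00°
pole (1 + j4·0.025) = 1 + j0.1 → |·| ≈ 1.005, ∠ ≈ 5.71°
|H| = 2.5 · 1.0012 / (1.4142 · 1.005) ≈ 1.7611
Gain = 20 log₁₀(1.7611) ≈ 4.92 dB

4.9 dB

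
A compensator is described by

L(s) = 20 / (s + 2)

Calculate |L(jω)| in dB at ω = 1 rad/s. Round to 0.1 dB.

Substitute s = j1:
Numerator: 20 = 20 + j0
Denominator: (j1) + 2 = 2 + j1
|N| = √(20² + 0²) ≈ 20, ∠N ≈ 0.00°
|D| = √(2² + 1²) ≈ 2.2361, ∠D ≈ 26.57°
|L| = 20 / 2.2361 ≈ 8.9441
Gain = 20 log₁₀(8.9441) ≈ 19.03 dB

19.0 dB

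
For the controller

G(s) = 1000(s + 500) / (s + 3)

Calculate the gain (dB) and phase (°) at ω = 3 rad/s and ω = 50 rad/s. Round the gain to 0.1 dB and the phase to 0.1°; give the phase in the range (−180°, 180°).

At s = jω = j3:
zero (s+500): 500 + j3 → |·| = √(500²+3²) = √250009 ≈ 500.01, ∠ = arctan(3/500) ≈ 0.34°
pole (s+3): 3 + j3 → |·| = √(3²+3²) = √18 ≈ 4.2426, ∠ = arctan(3/3) ≈ 45.00°
|G| = 1000 · 500.01 / 4.2426 ≈ 1.1785e+05
Gain = 20 log₁₀(1.1785e+05) ≈ 101.43 dB
∠G = 0.34° − 45.00° = -44.66°

At s = jω = j50:
zero (s+500): 500 + j50 → |·| = √(500²+50²) = √252500 ≈ 502.49, ∠ = arctan(50/500) ≈ 5.71°
pole (s+3): 3 + j50 → |·| = √(3²+50²) = √2509 ≈ 50.09, ∠ = arctan(50/3) ≈ 86.57°
|G| = 1000 · 502.49 / 50.09 ≈ 10032
Gain = 20 log₁₀(10032) ≈ 80.03 dB
∠G = 5.71° − 86.57° = -80.86°

ω = 3: 101.4 dB, -44.7°; ω = 50: 80.0 dB, -80.9°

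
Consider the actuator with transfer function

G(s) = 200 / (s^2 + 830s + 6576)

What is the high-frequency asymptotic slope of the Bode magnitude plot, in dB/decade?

Each pole contributes −20 dB/decade at high frequency; each zero contributes +20 dB/decade.
Net: 0 zero(s) − 2 pole(s) → -40 dB/decade.

-40 dB/decade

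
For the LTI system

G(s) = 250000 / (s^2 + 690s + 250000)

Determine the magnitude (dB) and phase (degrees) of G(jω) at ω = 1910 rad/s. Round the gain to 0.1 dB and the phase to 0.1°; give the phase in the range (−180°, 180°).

At s = jω = j1910:
quadratic: (j1910)² + 690·j1910 + 250000 = -3398100 + j1317900 → |·| ≈ 3.6447e+06, ∠ ≈ 158.80°
|G| = 250000 / 3.6447e+06 ≈ 0.068593
Gain = 20 log₁₀(0.068593) ≈ -23.27 dB
∠G = 0.00° − 158.80° = -158.80°

-23.3 dB, -158.8°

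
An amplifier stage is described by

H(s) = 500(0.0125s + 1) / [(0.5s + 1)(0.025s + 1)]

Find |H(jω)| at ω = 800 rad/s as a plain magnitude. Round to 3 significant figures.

0.627

At ω = 800 rad/s:
zero (1 + j800·0.0125) = 1 + j10 → |·| ≈ 10.05, ∠ ≈ 84.29°
pole (1 + j800·0.5) = 1 + j400 → |·| ≈ 400, ∠ ≈ 89.86°
pole (1 + j800·0.025) = 1 + j20 → |·| ≈ 20.025, ∠ ≈ 87.14°
|H| = 500 · 10.05 / (400 · 20.025) ≈ 0.62734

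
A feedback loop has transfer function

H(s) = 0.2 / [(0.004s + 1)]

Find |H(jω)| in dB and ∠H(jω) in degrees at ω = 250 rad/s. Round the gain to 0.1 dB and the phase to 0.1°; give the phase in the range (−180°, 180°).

-17.0 dB, -45.0°

At ω = 250 rad/s:
pole (1 + j250·0.004) = 1 + j1 → |·| ≈ 1.4142, ∠ ≈ 45.00°
|H| = 0.2 · 1 / (1.4142) ≈ 0.14142
Gain = 20 log₁₀(0.14142) ≈ -16.99 dB
∠H = (0°) − (45.00°) = -45.00°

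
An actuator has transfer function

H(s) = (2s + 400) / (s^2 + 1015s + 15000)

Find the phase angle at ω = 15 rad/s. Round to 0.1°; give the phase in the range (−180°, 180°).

Substitute s = j15:
Numerator: 2(j15) + 400 = 400 + j30
Denominator: (j15)^2 + 1015(j15) + 15000 = 14775 + j15225
|N| = √(400² + 30²) ≈ 401.12, ∠N ≈ 4.29°
|D| = √(14775² + 15225²) ≈ 21216, ∠D ≈ 45.86°
∠H = 4.29° − 45.86° = -41.57°

-41.6°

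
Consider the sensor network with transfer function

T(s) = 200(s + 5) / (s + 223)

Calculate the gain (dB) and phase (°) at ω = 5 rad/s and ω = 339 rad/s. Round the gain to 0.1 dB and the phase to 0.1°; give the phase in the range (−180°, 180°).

At s = jω = j5:
zero (s+5): 5 + j5 → |·| = √(5²+5²) = √50 ≈ 7.0711, ∠ = arctan(5/5) ≈ 45.00°
pole (s+223): 223 + j5 → |·| = √(223²+5²) = √49754 ≈ 223.06, ∠ = arctan(5/223) ≈ 1.28°
|T| = 200 · 7.0711 / 223.06 ≈ 6.3401
Gain = 20 log₁₀(6.3401) ≈ 16.04 dB
∠T = 45.00° − 1.28° = 43.72°

At s = jω = j339:
zero (s+5): 5 + j339 → |·| = √(5²+339²) = √114946 ≈ 339.04, ∠ = arctan(339/5) ≈ 89.15°
pole (s+223): 223 + j339 → |·| = √(223²+339²) = √164650 ≈ 405.77, ∠ = arctan(339/223) ≈ 56.66°
|T| = 200 · 339.04 / 405.77 ≈ 167.11
Gain = 20 log₁₀(167.11) ≈ 44.46 dB
∠T = 89.15° − 56.66° = 32.49°

ω = 5: 16.0 dB, 43.7°; ω = 339: 44.5 dB, 32.5°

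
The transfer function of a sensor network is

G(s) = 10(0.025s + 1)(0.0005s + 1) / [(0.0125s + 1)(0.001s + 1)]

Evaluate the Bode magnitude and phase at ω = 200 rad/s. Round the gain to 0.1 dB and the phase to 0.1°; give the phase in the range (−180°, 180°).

25.4 dB, 4.9°

At ω = 200 rad/s:
zero (1 + j200·0.025) = 1 + j5 → |·| ≈ 5.099, ∠ ≈ 78.69°
zero (1 + j200·0.0005) = 1 + j0.1 → |·| ≈ 1.005, ∠ ≈ 5.71°
pole (1 + j200·0.0125) = 1 + j2.5 → |·| ≈ 2.6926, ∠ ≈ 68.20°
pole (1 + j200·0.001) = 1 + j0.2 → |·| ≈ 1.0198, ∠ ≈ 11.31°
|G| = 10 · 5.099 · 1.005 / (2.6926 · 1.0198) ≈ 18.662
Gain = 20 log₁₀(18.662) ≈ 25.42 dB
∠G = (78.69° + 5.71°) − (68.20° + 11.31°) = 4.89°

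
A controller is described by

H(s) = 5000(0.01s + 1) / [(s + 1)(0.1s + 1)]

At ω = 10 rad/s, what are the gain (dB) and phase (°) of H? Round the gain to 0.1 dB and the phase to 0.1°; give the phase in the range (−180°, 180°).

At ω = 10 rad/s:
zero (1 + j10·0.01) = 1 + j0.1 → |·| ≈ 1.005, ∠ ≈ 5.71°
pole (1 + j10·1) = 1 + j10 → |·| ≈ 10.05, ∠ ≈ 84.29°
pole (1 + j10·0.1) = 1 + j1 → |·| ≈ 1.4142, ∠ ≈ 45.00°
|H| = 5000 · 1.005 / (10.05 · 1.4142) ≈ 353.56
Gain = 20 log₁₀(353.56) ≈ 50.97 dB
∠H = (5.71°) − (84.29° + 45.00°) = -123.58°

51.0 dB, -123.6°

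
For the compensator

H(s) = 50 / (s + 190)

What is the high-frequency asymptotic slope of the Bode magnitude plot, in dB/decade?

Each pole contributes −20 dB/decade at high frequency; each zero contributes +20 dB/decade.
Net: 0 zero(s) − 1 pole(s) → -20 dB/decade.

-20 dB/decade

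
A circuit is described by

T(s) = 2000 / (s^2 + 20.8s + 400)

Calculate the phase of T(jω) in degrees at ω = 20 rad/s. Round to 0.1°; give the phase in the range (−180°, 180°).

At s = jω = j20:
quadratic: (j20)² + 20.8·j20 + 400 = 0 + j416 → |·| ≈ 416, ∠ ≈ 90.00°
∠T = 0.00° − 90.00° = -90.00°

-90.0°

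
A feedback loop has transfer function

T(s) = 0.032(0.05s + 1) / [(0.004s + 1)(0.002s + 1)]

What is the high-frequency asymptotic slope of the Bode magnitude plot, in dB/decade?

Each pole contributes −20 dB/decade at high frequency; each zero contributes +20 dB/decade.
Net: 1 zero(s) − 2 pole(s) → -20 dB/decade.

-20 dB/decade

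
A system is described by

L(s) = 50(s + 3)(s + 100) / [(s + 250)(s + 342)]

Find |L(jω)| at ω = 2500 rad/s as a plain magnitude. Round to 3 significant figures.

49.3

At s = jω = j2500:
zero (s+3): 3 + j2500 → |·| = √(3²+2500²) = √6250009 ≈ 2500, ∠ = arctan(2500/3) ≈ 89.93°
zero (s+100): 100 + j2500 → |·| = √(100²+2500²) = √6260000 ≈ 2502, ∠ = arctan(2500/100) ≈ 87.71°
pole (s+250): 250 + j2500 → |·| = √(250²+2500²) = √6312500 ≈ 2512.5, ∠ = arctan(2500/250) ≈ 84.29°
pole (s+342): 342 + j2500 → |·| = √(342²+2500²) = √6366964 ≈ 2523.3, ∠ = arctan(2500/342) ≈ 82.21°
|L| = 50 · 6.255e+06 / 6.3398e+06 ≈ 49.331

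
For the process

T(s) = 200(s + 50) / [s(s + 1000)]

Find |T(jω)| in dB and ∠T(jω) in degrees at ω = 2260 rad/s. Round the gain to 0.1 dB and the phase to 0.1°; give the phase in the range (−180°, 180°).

-21.8 dB, -67.4°

At s = jω = j2260:
zero (s+50): 50 + j2260 → |·| = √(50²+2260²) = √5110100 ≈ 2260.6, ∠ = arctan(2260/50) ≈ 88.73°
pole (s+1000): 1000 + j2260 → |·| = √(1000²+2260²) = √6107600 ≈ 2471.4, ∠ = arctan(2260/1000) ≈ 66.13°
pole at origin: |s| = 2260, ∠ = 90.00° (in denominator)
|T| = 200 · 2260.6 / 5.5854e+06 ≈ 0.080947
Gain = 20 log₁₀(0.080947) ≈ -21.84 dB
∠T = 88.73° − 156.13° = -67.40°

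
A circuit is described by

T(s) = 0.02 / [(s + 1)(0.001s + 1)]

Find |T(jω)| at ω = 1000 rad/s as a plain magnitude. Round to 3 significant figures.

At ω = 1000 rad/s:
pole (1 + j1000·1) = 1 + j1000 → |·| ≈ 1000, ∠ ≈ 89.94°
pole (1 + j1000·0.001) = 1 + j1 → |·| ≈ 1.4142, ∠ ≈ 45.00°
|T| = 0.02 · 1 / (1000 · 1.4142) ≈ 1.4142e-05

1.41e-05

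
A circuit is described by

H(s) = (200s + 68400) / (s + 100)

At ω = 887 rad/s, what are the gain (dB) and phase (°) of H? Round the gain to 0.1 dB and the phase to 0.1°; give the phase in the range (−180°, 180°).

Substitute s = j887:
Numerator: 200(j887) + 68400 = 68400 + j177400
Denominator: (j887) + 100 = 100 + j887
|N| = √(68400² + 177400²) ≈ 1.9013e+05, ∠N ≈ 68.91°
|D| = √(100² + 887²) ≈ 892.62, ∠D ≈ 83.57°
|H| = 1.9013e+05 / 892.62 ≈ 213
Gain = 20 log₁₀(213) ≈ 46.57 dB
∠H = 68.91° − 83.57° = -14.66°

46.6 dB, -14.7°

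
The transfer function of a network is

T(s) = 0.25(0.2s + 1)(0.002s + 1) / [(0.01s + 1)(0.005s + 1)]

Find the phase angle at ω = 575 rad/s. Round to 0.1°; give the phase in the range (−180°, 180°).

-12.5°

At ω = 575 rad/s:
zero (1 + j575·0.2) = 1 + j115 → |·| ≈ 115, ∠ ≈ 89.50°
zero (1 + j575·0.002) = 1 + j1.15 → |·| ≈ 1.524, ∠ ≈ 48.99°
pole (1 + j575·0.01) = 1 + j5.75 → |·| ≈ 5.8363, ∠ ≈ 80.13°
pole (1 + j575·0.005) = 1 + j2.875 → |·| ≈ 3.0439, ∠ ≈ 70.82°
∠T = (89.50° + 48.99°) − (80.13° + 70.82°) = -12.46°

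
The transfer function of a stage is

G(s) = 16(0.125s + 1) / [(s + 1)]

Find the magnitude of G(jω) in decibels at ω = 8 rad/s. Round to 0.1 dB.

9.0 dB

At ω = 8 rad/s:
zero (1 + j8·0.125) = 1 + j1 → |·| ≈ 1.4142, ∠ ≈ 45.00°
pole (1 + j8·1) = 1 + j8 → |·| ≈ 8.0623, ∠ ≈ 82.87°
|G| = 16 · 1.4142 / (8.0623) ≈ 2.8065
Gain = 20 log₁₀(2.8065) ≈ 8.96 dB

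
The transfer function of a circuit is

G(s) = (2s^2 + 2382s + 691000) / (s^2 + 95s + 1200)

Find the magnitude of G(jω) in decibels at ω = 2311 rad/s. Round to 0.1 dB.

6.6 dB

Substitute s = j2311:
Numerator: 2(j2311)^2 + 2382(j2311) + 691000 = -9990442 + j5504802
Denominator: (j2311)^2 + 95(j2311) + 1200 = -5339521 + j219545
|N| = √(9990442² + 5504802²) ≈ 1.1407e+07, ∠N ≈ 151.14°
|D| = √(5339521² + 219545²) ≈ 5.344e+06, ∠D ≈ 177.65°
|G| = 1.1407e+07 / 5.344e+06 ≈ 2.1345
Gain = 20 log₁₀(2.1345) ≈ 6.59 dB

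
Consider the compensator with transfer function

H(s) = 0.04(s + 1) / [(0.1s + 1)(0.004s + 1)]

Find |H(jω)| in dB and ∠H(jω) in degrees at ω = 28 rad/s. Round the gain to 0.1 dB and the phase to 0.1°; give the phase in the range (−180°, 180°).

At ω = 28 rad/s:
zero (1 + j28·1) = 1 + j28 → |·| ≈ 28.018, ∠ ≈ 87.95°
pole (1 + j28·0.1) = 1 + j2.8 → |·| ≈ 2.9732, ∠ ≈ 70.35°
pole (1 + j28·0.004) = 1 + j0.112 → |·| ≈ 1.0063, ∠ ≈ 6.39°
|H| = 0.04 · 28.018 / (2.9732 · 1.0063) ≈ 0.37458
Gain = 20 log₁₀(0.37458) ≈ -8.53 dB
∠H = (87.95°) − (70.35° + 6.39°) = 11.21°

-8.5 dB, 11.2°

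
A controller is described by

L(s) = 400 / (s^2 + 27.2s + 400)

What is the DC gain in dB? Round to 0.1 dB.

0.0 dB

L(0) = 400 / 400 = 1
20 log₁₀(1) ≈ 0.00 dB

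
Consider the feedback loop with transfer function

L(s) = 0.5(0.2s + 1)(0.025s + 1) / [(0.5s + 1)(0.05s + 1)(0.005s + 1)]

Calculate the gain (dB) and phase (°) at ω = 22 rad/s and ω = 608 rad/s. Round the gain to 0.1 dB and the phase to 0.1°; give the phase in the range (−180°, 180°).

ω = 22: -16.1 dB, -32.8°; ω = 608: -30.1 dB, -74.0°

At ω = 22 rad/s:
zero (1 + j22·0.2) = 1 + j4.4 → |·| ≈ 4.5122, ∠ ≈ 77.20°
zero (1 + j22·0.025) = 1 + j0.55 → |·| ≈ 1.1413, ∠ ≈ 28.81°
pole (1 + j22·0.5) = 1 + j11 → |·| ≈ 11.045, ∠ ≈ 84.81°
pole (1 + j22·0.05) = 1 + j1.1 → |·| ≈ 1.4866, ∠ ≈ 47.73°
pole (1 + j22·0.005) = 1 + j0.11 → |·| ≈ 1.006, ∠ ≈ 6.28°
|L| = 0.5 · 4.5122 · 1.1413 / (11.045 · 1.4866 · 1.006) ≈ 0.15588
Gain = 20 log₁₀(0.15588) ≈ -16.14 dB
∠L = (77.20° + 28.81°) − (84.81° + 47.73° + 6.28°) = -32.81°

At ω = 608 rad/s:
zero (1 + j608·0.2) = 1 + j121.6 → |·| ≈ 121.6, ∠ ≈ 89.53°
zero (1 + j608·0.025) = 1 + j15.2 → |·| ≈ 15.233, ∠ ≈ 86.24°
pole (1 + j608·0.5) = 1 + j304 → |·| ≈ 304, ∠ ≈ 89.81°
pole (1 + j608·0.05) = 1 + j30.4 → |·| ≈ 30.416, ∠ ≈ 88.12°
pole (1 + j608·0.005) = 1 + j3.04 → |·| ≈ 3.2002, ∠ ≈ 71.79°
|L| = 0.5 · 121.6 · 15.233 / (304 · 30.416 · 3.2002) ≈ 0.031299
Gain = 20 log₁₀(0.031299) ≈ -30.09 dB
∠L = (89.53° + 86.24°) − (89.81° + 88.12° + 71.79°) = -73.95°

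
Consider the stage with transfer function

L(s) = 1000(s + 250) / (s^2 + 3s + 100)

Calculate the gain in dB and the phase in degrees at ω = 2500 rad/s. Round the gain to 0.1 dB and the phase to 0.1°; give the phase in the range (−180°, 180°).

-7.9 dB, -95.6°

At s = jω = j2500:
zero (s+250): 250 + j2500 → |·| = √(250²+2500²) = √6312500 ≈ 2512.5, ∠ = arctan(2500/250) ≈ 84.29°
quadratic: (j2500)² + 3·j2500 + 100 = -6249900 + j7500 → |·| ≈ 6.2499e+06, ∠ ≈ 179.93°
|L| = 1000 · 2512.5 / 6.2499e+06 ≈ 0.40201
Gain = 20 log₁₀(0.40201) ≈ -7.92 dB
∠L = 84.29° − 179.93° = -95.64°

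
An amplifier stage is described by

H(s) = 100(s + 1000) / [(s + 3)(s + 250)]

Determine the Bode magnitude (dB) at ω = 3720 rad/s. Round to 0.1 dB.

At s = jω = j3720:
zero (s+1000): 1000 + j3720 → |·| = √(1000²+3720²) = √14838400 ≈ 3852.1, ∠ = arctan(3720/1000) ≈ 74.95°
pole (s+3): 3 + j3720 → |·| = √(3²+3720²) = √13838409 ≈ 3720, ∠ = arctan(3720/3) ≈ 89.95°
pole (s+250): 250 + j3720 → |·| = √(250²+3720²) = √13900900 ≈ 3728.4, ∠ = arctan(3720/250) ≈ 86.16°
|H| = 100 · 3852.1 / 1.387e+07 ≈ 0.027773
Gain = 20 log₁₀(0.027773) ≈ -31.13 dB

-31.1 dB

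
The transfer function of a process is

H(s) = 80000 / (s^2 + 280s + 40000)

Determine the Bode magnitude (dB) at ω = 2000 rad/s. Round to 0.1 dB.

At s = jω = j2000:
quadratic: (j2000)² + 280·j2000 + 40000 = -3960000 + j560000 → |·| ≈ 3.9994e+06, ∠ ≈ 171.95°
|H| = 80000 / 3.9994e+06 ≈ 0.020003
Gain = 20 log₁₀(0.020003) ≈ -33.98 dB

-34.0 dB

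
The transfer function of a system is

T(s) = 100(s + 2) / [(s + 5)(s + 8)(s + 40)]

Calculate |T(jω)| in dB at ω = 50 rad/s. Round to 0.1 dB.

At s = jω = j50:
zero (s+2): 2 + j50 → |·| = √(2²+50²) = √2504 ≈ 50.04, ∠ = arctan(50/2) ≈ 87.71°
pole (s+5): 5 + j50 → |·| = √(5²+50²) = √2525 ≈ 50.249, ∠ = arctan(50/5) ≈ 84.29°
pole (s+8): 8 + j50 → |·| = √(8²+50²) = √2564 ≈ 50.636, ∠ = arctan(50/8) ≈ 80.91°
pole (s+40): 40 + j50 → |·| = √(40²+50²) = √4100 ≈ 64.031, ∠ = arctan(50/40) ≈ 51.34°
|T| = 100 · 50.04 / 1.6292e+05 ≈ 0.030714
Gain = 20 log₁₀(0.030714) ≈ -30.25 dB

-30.3 dB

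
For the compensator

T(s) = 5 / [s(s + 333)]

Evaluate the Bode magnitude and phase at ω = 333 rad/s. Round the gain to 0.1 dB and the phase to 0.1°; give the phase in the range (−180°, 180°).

At s = jω = j333:
pole (s+333): 333 + j333 → |·| = √(333²+333²) = √221778 ≈ 470.93, ∠ = arctan(333/333) ≈ 45.00°
pole at origin: |s| = 333, ∠ = 90.00° (in denominator)
|T| = 5 / 1.5682e+05 ≈ 3.1884e-05
Gain = 20 log₁₀(3.1884e-05) ≈ -89.93 dB
∠T = 0.00° − 135.00° = -135.00°

-89.9 dB, -135.0°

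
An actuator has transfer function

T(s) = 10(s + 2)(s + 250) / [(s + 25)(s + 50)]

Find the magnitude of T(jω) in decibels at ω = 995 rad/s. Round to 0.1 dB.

20.3 dB

At s = jω = j995:
zero (s+2): 2 + j995 → |·| = √(2²+995²) = √990029 ≈ 995, ∠ = arctan(995/2) ≈ 89.88°
zero (s+250): 250 + j995 → |·| = √(250²+995²) = √1052525 ≈ 1025.9, ∠ = arctan(995/250) ≈ 75.90°
pole (s+25): 25 + j995 → |·| = √(25²+995²) = √990650 ≈ 995.31, ∠ = arctan(995/25) ≈ 88.56°
pole (s+50): 50 + j995 → |·| = √(50²+995²) = √992525 ≈ 996.26, ∠ = arctan(995/50) ≈ 87.12°
|T| = 10 · 1.0208e+06 / 9.9159e+05 ≈ 10.295
Gain = 20 log₁₀(10.295) ≈ 20.25 dB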